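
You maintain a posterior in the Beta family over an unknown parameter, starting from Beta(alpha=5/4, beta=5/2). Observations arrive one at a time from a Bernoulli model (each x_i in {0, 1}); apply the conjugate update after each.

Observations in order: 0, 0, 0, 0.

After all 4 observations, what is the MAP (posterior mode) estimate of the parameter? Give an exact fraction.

1/23

obs 1: x=0 → posterior Beta(5/4, 7/2)
obs 2: x=0 → posterior Beta(5/4, 9/2)
obs 3: x=0 → posterior Beta(5/4, 11/2)
obs 4: x=0 → posterior Beta(5/4, 13/2)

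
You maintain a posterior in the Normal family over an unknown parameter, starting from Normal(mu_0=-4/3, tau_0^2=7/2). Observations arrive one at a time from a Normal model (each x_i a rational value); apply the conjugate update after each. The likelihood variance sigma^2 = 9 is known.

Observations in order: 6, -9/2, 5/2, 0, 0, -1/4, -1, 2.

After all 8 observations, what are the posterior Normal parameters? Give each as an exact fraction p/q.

mu_0=1/8, tau_0^2=63/74

obs 1: x=6 → posterior Normal(18/25, 63/25)
obs 2: x=-9/2 → posterior Normal(-27/64, 63/32)
obs 3: x=5/2 → posterior Normal(4/39, 21/13)
obs 4: x=0 → posterior Normal(2/23, 63/46)
obs 5: x=0 → posterior Normal(4/53, 63/53)
obs 6: x=-1/4 → posterior Normal(3/80, 21/20)
obs 7: x=-1 → posterior Normal(-19/268, 63/67)
obs 8: x=2 → posterior Normal(1/8, 63/74)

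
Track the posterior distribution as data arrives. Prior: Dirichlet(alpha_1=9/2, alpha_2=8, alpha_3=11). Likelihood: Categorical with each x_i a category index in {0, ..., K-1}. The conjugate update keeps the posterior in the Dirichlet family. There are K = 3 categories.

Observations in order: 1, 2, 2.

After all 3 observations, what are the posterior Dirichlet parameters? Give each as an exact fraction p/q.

obs 1: x=1 → posterior Dirichlet(9/2, 9, 11)
obs 2: x=2 → posterior Dirichlet(9/2, 9, 12)
obs 3: x=2 → posterior Dirichlet(9/2, 9, 13)

alpha_1=9/2, alpha_2=9, alpha_3=13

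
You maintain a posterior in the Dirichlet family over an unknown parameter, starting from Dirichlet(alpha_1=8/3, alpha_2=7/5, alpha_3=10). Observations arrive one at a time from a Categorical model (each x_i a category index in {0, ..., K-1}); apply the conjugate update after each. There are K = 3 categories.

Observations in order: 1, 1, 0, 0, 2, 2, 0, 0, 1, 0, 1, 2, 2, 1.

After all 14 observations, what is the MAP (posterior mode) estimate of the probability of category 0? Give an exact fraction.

obs 1: x=1 → posterior Dirichlet(8/3, 12/5, 10)
obs 2: x=1 → posterior Dirichlet(8/3, 17/5, 10)
obs 3: x=0 → posterior Dirichlet(11/3, 17/5, 10)
obs 4: x=0 → posterior Dirichlet(14/3, 17/5, 10)
obs 5: x=2 → posterior Dirichlet(14/3, 17/5, 11)
obs 6: x=2 → posterior Dirichlet(14/3, 17/5, 12)
obs 7: x=0 → posterior Dirichlet(17/3, 17/5, 12)
obs 8: x=0 → posterior Dirichlet(20/3, 17/5, 12)
obs 9: x=1 → posterior Dirichlet(20/3, 22/5, 12)
obs 10: x=0 → posterior Dirichlet(23/3, 22/5, 12)
obs 11: x=1 → posterior Dirichlet(23/3, 27/5, 12)
obs 12: x=2 → posterior Dirichlet(23/3, 27/5, 13)
obs 13: x=2 → posterior Dirichlet(23/3, 27/5, 14)
obs 14: x=1 → posterior Dirichlet(23/3, 32/5, 14)

25/94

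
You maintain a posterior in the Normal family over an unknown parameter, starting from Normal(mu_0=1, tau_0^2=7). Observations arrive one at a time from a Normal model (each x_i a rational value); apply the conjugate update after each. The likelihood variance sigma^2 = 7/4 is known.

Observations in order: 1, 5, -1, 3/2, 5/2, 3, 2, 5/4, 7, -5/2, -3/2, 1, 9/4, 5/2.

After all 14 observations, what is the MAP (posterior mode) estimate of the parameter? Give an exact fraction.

obs 1: x=1 → posterior Normal(1, 7/5)
obs 2: x=5 → posterior Normal(25/9, 7/9)
obs 3: x=-1 → posterior Normal(21/13, 7/13)
obs 4: x=3/2 → posterior Normal(27/17, 7/17)
obs 5: x=5/2 → posterior Normal(37/21, 1/3)
obs 6: x=3 → posterior Normal(49/25, 7/25)
obs 7: x=2 → posterior Normal(57/29, 7/29)
obs 8: x=5/4 → posterior Normal(62/33, 7/33)
obs 9: x=7 → posterior Normal(90/37, 7/37)
obs 10: x=-5/2 → posterior Normal(80/41, 7/41)
obs 11: x=-3/2 → posterior Normal(74/45, 7/45)
obs 12: x=1 → posterior Normal(78/49, 1/7)
obs 13: x=9/4 → posterior Normal(87/53, 7/53)
obs 14: x=5/2 → posterior Normal(97/57, 7/57)

97/57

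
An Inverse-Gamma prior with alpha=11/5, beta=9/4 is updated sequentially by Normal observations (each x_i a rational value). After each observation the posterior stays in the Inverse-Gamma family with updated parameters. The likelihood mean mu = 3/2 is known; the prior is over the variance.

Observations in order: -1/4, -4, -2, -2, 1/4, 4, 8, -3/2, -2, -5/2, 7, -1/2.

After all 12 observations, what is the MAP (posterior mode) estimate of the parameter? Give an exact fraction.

obs 1: x=-1/4 → posterior Inverse-Gamma(27/10, 121/32)
obs 2: x=-4 → posterior Inverse-Gamma(16/5, 605/32)
obs 3: x=-2 → posterior Inverse-Gamma(37/10, 801/32)
obs 4: x=-2 → posterior Inverse-Gamma(21/5, 997/32)
obs 5: x=1/4 → posterior Inverse-Gamma(47/10, 511/16)
obs 6: x=4 → posterior Inverse-Gamma(26/5, 561/16)
obs 7: x=8 → posterior Inverse-Gamma(57/10, 899/16)
obs 8: x=-3/2 → posterior Inverse-Gamma(31/5, 971/16)
obs 9: x=-2 → posterior Inverse-Gamma(67/10, 1069/16)
obs 10: x=-5/2 → posterior Inverse-Gamma(36/5, 1197/16)
obs 11: x=7 → posterior Inverse-Gamma(77/10, 1439/16)
obs 12: x=-1/2 → posterior Inverse-Gamma(41/5, 1471/16)

7355/736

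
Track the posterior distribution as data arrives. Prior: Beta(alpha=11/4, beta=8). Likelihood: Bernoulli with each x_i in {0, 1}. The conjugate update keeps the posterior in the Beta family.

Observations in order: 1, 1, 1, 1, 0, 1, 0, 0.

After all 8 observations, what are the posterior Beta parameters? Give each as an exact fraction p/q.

alpha=31/4, beta=11

obs 1: x=1 → posterior Beta(15/4, 8)
obs 2: x=1 → posterior Beta(19/4, 8)
obs 3: x=1 → posterior Beta(23/4, 8)
obs 4: x=1 → posterior Beta(27/4, 8)
obs 5: x=0 → posterior Beta(27/4, 9)
obs 6: x=1 → posterior Beta(31/4, 9)
obs 7: x=0 → posterior Beta(31/4, 10)
obs 8: x=0 → posterior Beta(31/4, 11)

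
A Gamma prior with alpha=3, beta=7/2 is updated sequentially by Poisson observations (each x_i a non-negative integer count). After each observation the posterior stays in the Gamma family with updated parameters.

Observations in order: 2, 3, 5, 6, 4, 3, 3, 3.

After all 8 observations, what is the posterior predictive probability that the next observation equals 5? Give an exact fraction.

453704268517811380143192408429121872667092108186624/5293955920339377119177015629247762262821197509765625

obs 1: x=2 → posterior Gamma(5, 9/2)
obs 2: x=3 → posterior Gamma(8, 11/2)
obs 3: x=5 → posterior Gamma(13, 13/2)
obs 4: x=6 → posterior Gamma(19, 15/2)
obs 5: x=4 → posterior Gamma(23, 17/2)
obs 6: x=3 → posterior Gamma(26, 19/2)
obs 7: x=3 → posterior Gamma(29, 21/2)
obs 8: x=3 → posterior Gamma(32, 23/2)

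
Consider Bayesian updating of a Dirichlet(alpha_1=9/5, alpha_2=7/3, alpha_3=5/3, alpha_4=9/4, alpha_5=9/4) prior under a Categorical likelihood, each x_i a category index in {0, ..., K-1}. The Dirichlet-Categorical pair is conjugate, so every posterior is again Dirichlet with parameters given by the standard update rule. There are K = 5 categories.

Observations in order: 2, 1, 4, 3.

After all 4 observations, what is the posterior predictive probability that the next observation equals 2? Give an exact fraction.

obs 1: x=2 → posterior Dirichlet(9/5, 7/3, 8/3, 9/4, 9/4)
obs 2: x=1 → posterior Dirichlet(9/5, 10/3, 8/3, 9/4, 9/4)
obs 3: x=4 → posterior Dirichlet(9/5, 10/3, 8/3, 9/4, 13/4)
obs 4: x=3 → posterior Dirichlet(9/5, 10/3, 8/3, 13/4, 13/4)

80/429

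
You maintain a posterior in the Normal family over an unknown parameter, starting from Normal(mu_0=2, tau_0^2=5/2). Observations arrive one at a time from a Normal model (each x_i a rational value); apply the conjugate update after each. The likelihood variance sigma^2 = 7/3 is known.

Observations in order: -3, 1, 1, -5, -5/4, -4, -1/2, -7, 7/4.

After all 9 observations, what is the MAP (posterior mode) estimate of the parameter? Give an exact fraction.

obs 1: x=-3 → posterior Normal(-17/29, 35/29)
obs 2: x=1 → posterior Normal(-1/22, 35/44)
obs 3: x=1 → posterior Normal(13/59, 35/59)
obs 4: x=-5 → posterior Normal(-31/37, 35/74)
obs 5: x=-5/4 → posterior Normal(-323/356, 35/89)
obs 6: x=-4 → posterior Normal(-563/416, 35/104)
obs 7: x=-1/2 → posterior Normal(-593/476, 5/17)
obs 8: x=-7 → posterior Normal(-1013/536, 35/134)
obs 9: x=7/4 → posterior Normal(-227/149, 35/149)

-227/149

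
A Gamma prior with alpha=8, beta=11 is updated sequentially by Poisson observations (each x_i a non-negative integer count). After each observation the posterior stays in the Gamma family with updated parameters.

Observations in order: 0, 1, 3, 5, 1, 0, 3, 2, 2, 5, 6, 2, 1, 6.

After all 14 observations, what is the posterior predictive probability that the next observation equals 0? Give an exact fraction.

obs 1: x=0 → posterior Gamma(8, 12)
obs 2: x=1 → posterior Gamma(9, 13)
obs 3: x=3 → posterior Gamma(12, 14)
obs 4: x=5 → posterior Gamma(17, 15)
obs 5: x=1 → posterior Gamma(18, 16)
obs 6: x=0 → posterior Gamma(18, 17)
obs 7: x=3 → posterior Gamma(21, 18)
obs 8: x=2 → posterior Gamma(23, 19)
obs 9: x=2 → posterior Gamma(25, 20)
obs 10: x=5 → posterior Gamma(30, 21)
obs 11: x=6 → posterior Gamma(36, 22)
obs 12: x=2 → posterior Gamma(38, 23)
obs 13: x=1 → posterior Gamma(39, 24)
obs 14: x=6 → posterior Gamma(45, 25)

807793566946316088741610050849573099185363389551639556884765625/4718464138887779754509230339014256179122137026607683635171557376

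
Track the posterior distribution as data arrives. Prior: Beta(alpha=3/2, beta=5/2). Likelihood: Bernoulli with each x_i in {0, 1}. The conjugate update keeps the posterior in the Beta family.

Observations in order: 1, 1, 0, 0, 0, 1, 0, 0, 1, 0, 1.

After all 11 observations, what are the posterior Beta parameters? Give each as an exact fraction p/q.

alpha=13/2, beta=17/2

obs 1: x=1 → posterior Beta(5/2, 5/2)
obs 2: x=1 → posterior Beta(7/2, 5/2)
obs 3: x=0 → posterior Beta(7/2, 7/2)
obs 4: x=0 → posterior Beta(7/2, 9/2)
obs 5: x=0 → posterior Beta(7/2, 11/2)
obs 6: x=1 → posterior Beta(9/2, 11/2)
obs 7: x=0 → posterior Beta(9/2, 13/2)
obs 8: x=0 → posterior Beta(9/2, 15/2)
obs 9: x=1 → posterior Beta(11/2, 15/2)
obs 10: x=0 → posterior Beta(11/2, 17/2)
obs 11: x=1 → posterior Beta(13/2, 17/2)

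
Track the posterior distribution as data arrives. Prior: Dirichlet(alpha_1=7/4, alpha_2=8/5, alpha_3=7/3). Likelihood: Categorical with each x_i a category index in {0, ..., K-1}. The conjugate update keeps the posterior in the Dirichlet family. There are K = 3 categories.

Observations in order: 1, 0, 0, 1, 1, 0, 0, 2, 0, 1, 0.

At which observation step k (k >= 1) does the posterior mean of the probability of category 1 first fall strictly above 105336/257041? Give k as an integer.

k = 5

obs 1: x=1 → posterior Dirichlet(7/4, 13/5, 7/3)
obs 2: x=0 → posterior Dirichlet(11/4, 13/5, 7/3)
obs 3: x=0 → posterior Dirichlet(15/4, 13/5, 7/3)
obs 4: x=1 → posterior Dirichlet(15/4, 18/5, 7/3)
obs 5: x=1 → posterior Dirichlet(15/4, 23/5, 7/3)
obs 6: x=0 → posterior Dirichlet(19/4, 23/5, 7/3)
obs 7: x=0 → posterior Dirichlet(23/4, 23/5, 7/3)
obs 8: x=2 → posterior Dirichlet(23/4, 23/5, 10/3)
obs 9: x=0 → posterior Dirichlet(27/4, 23/5, 10/3)
obs 10: x=1 → posterior Dirichlet(27/4, 28/5, 10/3)
obs 11: x=0 → posterior Dirichlet(31/4, 28/5, 10/3)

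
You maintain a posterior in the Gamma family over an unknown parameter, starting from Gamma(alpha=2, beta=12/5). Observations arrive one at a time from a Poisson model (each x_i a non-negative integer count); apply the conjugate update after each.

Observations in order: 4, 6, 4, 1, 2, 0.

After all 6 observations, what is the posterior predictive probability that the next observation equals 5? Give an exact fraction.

730396530197297066966495559465369600000/13500460747057082764996435506735298654081

obs 1: x=4 → posterior Gamma(6, 17/5)
obs 2: x=6 → posterior Gamma(12, 22/5)
obs 3: x=4 → posterior Gamma(16, 27/5)
obs 4: x=1 → posterior Gamma(17, 32/5)
obs 5: x=2 → posterior Gamma(19, 37/5)
obs 6: x=0 → posterior Gamma(19, 42/5)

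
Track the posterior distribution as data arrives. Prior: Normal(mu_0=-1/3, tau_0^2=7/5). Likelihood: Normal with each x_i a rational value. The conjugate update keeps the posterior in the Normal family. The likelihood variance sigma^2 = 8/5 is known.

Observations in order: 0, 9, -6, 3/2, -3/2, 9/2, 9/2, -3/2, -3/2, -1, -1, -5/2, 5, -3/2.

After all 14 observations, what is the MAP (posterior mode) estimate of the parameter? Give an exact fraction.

obs 1: x=0 → posterior Normal(-8/45, 56/75)
obs 2: x=9 → posterior Normal(181/66, 28/55)
obs 3: x=-6 → posterior Normal(55/87, 56/145)
obs 4: x=3/2 → posterior Normal(173/216, 14/45)
obs 5: x=-3/2 → posterior Normal(55/129, 56/215)
obs 6: x=9/2 → posterior Normal(299/300, 28/125)
obs 7: x=9/2 → posterior Normal(244/171, 56/285)
obs 8: x=-3/2 → posterior Normal(425/384, 7/40)
obs 9: x=-3/2 → posterior Normal(181/213, 56/355)
obs 10: x=-1 → posterior Normal(80/117, 28/195)
obs 11: x=-1 → posterior Normal(139/255, 56/425)
obs 12: x=-5/2 → posterior Normal(173/552, 14/115)
obs 13: x=5 → posterior Normal(383/594, 56/495)
obs 14: x=-3/2 → posterior Normal(80/159, 28/265)

80/159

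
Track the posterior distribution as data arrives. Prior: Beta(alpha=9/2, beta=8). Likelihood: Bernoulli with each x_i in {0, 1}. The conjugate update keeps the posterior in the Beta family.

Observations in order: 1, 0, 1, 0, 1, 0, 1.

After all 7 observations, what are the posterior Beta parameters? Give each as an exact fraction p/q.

obs 1: x=1 → posterior Beta(11/2, 8)
obs 2: x=0 → posterior Beta(11/2, 9)
obs 3: x=1 → posterior Beta(13/2, 9)
obs 4: x=0 → posterior Beta(13/2, 10)
obs 5: x=1 → posterior Beta(15/2, 10)
obs 6: x=0 → posterior Beta(15/2, 11)
obs 7: x=1 → posterior Beta(17/2, 11)

alpha=17/2, beta=11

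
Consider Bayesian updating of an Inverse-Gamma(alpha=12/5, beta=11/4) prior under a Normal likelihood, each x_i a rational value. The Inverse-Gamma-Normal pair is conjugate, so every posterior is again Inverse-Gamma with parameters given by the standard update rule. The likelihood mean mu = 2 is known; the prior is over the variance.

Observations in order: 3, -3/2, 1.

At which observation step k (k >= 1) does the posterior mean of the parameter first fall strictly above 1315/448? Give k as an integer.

k = 2

obs 1: x=3 → posterior Inverse-Gamma(29/10, 13/4)
obs 2: x=-3/2 → posterior Inverse-Gamma(17/5, 75/8)
obs 3: x=1 → posterior Inverse-Gamma(39/10, 79/8)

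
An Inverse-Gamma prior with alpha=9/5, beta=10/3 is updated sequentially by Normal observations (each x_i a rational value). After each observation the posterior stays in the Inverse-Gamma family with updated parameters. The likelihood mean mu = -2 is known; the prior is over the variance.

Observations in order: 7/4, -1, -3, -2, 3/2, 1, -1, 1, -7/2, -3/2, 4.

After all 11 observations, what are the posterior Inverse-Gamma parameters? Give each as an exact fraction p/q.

obs 1: x=7/4 → posterior Inverse-Gamma(23/10, 995/96)
obs 2: x=-1 → posterior Inverse-Gamma(14/5, 1043/96)
obs 3: x=-3 → posterior Inverse-Gamma(33/10, 1091/96)
obs 4: x=-2 → posterior Inverse-Gamma(19/5, 1091/96)
obs 5: x=3/2 → posterior Inverse-Gamma(43/10, 1679/96)
obs 6: x=1 → posterior Inverse-Gamma(24/5, 2111/96)
obs 7: x=-1 → posterior Inverse-Gamma(53/10, 2159/96)
obs 8: x=1 → posterior Inverse-Gamma(29/5, 2591/96)
obs 9: x=-7/2 → posterior Inverse-Gamma(63/10, 2699/96)
obs 10: x=-3/2 → posterior Inverse-Gamma(34/5, 2711/96)
obs 11: x=4 → posterior Inverse-Gamma(73/10, 4439/96)

alpha=73/10, beta=4439/96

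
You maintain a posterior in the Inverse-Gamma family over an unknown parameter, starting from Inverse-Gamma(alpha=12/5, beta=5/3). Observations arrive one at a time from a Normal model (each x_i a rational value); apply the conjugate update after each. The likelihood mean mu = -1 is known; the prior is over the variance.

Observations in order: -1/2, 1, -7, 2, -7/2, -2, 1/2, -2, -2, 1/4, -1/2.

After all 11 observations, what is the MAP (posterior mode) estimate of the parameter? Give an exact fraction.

15815/4272

obs 1: x=-1/2 → posterior Inverse-Gamma(29/10, 43/24)
obs 2: x=1 → posterior Inverse-Gamma(17/5, 91/24)
obs 3: x=-7 → posterior Inverse-Gamma(39/10, 523/24)
obs 4: x=2 → posterior Inverse-Gamma(22/5, 631/24)
obs 5: x=-7/2 → posterior Inverse-Gamma(49/10, 353/12)
obs 6: x=-2 → posterior Inverse-Gamma(27/5, 359/12)
obs 7: x=1/2 → posterior Inverse-Gamma(59/10, 745/24)
obs 8: x=-2 → posterior Inverse-Gamma(32/5, 757/24)
obs 9: x=-2 → posterior Inverse-Gamma(69/10, 769/24)
obs 10: x=1/4 → posterior Inverse-Gamma(37/5, 3151/96)
obs 11: x=-1/2 → posterior Inverse-Gamma(79/10, 3163/96)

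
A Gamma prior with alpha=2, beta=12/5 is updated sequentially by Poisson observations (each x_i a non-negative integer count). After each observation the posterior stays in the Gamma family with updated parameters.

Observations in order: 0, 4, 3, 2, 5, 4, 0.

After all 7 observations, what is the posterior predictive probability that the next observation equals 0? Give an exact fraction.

2766668711962335809450748011342401/20896178655943101411324274803736576

obs 1: x=0 → posterior Gamma(2, 17/5)
obs 2: x=4 → posterior Gamma(6, 22/5)
obs 3: x=3 → posterior Gamma(9, 27/5)
obs 4: x=2 → posterior Gamma(11, 32/5)
obs 5: x=5 → posterior Gamma(16, 37/5)
obs 6: x=4 → posterior Gamma(20, 42/5)
obs 7: x=0 → posterior Gamma(20, 47/5)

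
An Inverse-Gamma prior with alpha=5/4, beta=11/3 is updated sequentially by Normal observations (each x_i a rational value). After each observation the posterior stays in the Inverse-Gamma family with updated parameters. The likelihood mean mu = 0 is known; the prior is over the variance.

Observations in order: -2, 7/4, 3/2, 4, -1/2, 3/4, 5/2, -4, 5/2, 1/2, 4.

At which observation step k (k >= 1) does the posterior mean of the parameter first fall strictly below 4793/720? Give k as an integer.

k = 2

obs 1: x=-2 → posterior Inverse-Gamma(7/4, 17/3)
obs 2: x=7/4 → posterior Inverse-Gamma(9/4, 691/96)
obs 3: x=3/2 → posterior Inverse-Gamma(11/4, 799/96)
obs 4: x=4 → posterior Inverse-Gamma(13/4, 1567/96)
obs 5: x=-1/2 → posterior Inverse-Gamma(15/4, 1579/96)
obs 6: x=3/4 → posterior Inverse-Gamma(17/4, 803/48)
obs 7: x=5/2 → posterior Inverse-Gamma(19/4, 953/48)
obs 8: x=-4 → posterior Inverse-Gamma(21/4, 1337/48)
obs 9: x=5/2 → posterior Inverse-Gamma(23/4, 1487/48)
obs 10: x=1/2 → posterior Inverse-Gamma(25/4, 1493/48)
obs 11: x=4 → posterior Inverse-Gamma(27/4, 1877/48)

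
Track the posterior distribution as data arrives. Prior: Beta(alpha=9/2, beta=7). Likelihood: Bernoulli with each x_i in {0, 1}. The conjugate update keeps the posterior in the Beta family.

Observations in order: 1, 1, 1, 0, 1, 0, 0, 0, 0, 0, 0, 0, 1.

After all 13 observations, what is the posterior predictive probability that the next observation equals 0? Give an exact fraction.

obs 1: x=1 → posterior Beta(11/2, 7)
obs 2: x=1 → posterior Beta(13/2, 7)
obs 3: x=1 → posterior Beta(15/2, 7)
obs 4: x=0 → posterior Beta(15/2, 8)
obs 5: x=1 → posterior Beta(17/2, 8)
obs 6: x=0 → posterior Beta(17/2, 9)
obs 7: x=0 → posterior Beta(17/2, 10)
obs 8: x=0 → posterior Beta(17/2, 11)
obs 9: x=0 → posterior Beta(17/2, 12)
obs 10: x=0 → posterior Beta(17/2, 13)
obs 11: x=0 → posterior Beta(17/2, 14)
obs 12: x=0 → posterior Beta(17/2, 15)
obs 13: x=1 → posterior Beta(19/2, 15)

30/49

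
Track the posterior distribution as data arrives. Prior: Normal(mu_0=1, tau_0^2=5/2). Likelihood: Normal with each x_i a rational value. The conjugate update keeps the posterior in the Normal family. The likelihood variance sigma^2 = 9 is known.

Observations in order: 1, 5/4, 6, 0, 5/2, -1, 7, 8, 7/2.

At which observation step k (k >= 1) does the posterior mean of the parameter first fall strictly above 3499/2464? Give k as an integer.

k = 3

obs 1: x=1 → posterior Normal(1, 45/23)
obs 2: x=5/4 → posterior Normal(117/112, 45/28)
obs 3: x=6 → posterior Normal(79/44, 15/11)
obs 4: x=0 → posterior Normal(237/152, 45/38)
obs 5: x=5/2 → posterior Normal(287/172, 45/43)
obs 6: x=-1 → posterior Normal(89/64, 15/16)
obs 7: x=7 → posterior Normal(407/212, 45/53)
obs 8: x=8 → posterior Normal(567/232, 45/58)
obs 9: x=7/2 → posterior Normal(91/36, 5/7)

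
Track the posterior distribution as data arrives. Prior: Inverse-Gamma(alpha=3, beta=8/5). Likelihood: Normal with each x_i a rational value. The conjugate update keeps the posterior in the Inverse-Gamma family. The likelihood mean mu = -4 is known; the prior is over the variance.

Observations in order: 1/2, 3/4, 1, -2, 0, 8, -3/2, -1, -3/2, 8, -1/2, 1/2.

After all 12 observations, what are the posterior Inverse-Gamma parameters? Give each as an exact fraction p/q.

obs 1: x=1/2 → posterior Inverse-Gamma(7/2, 469/40)
obs 2: x=3/4 → posterior Inverse-Gamma(4, 3681/160)
obs 3: x=1 → posterior Inverse-Gamma(9/2, 5681/160)
obs 4: x=-2 → posterior Inverse-Gamma(5, 6001/160)
obs 5: x=0 → posterior Inverse-Gamma(11/2, 7281/160)
obs 6: x=8 → posterior Inverse-Gamma(6, 18801/160)
obs 7: x=-3/2 → posterior Inverse-Gamma(13/2, 19301/160)
obs 8: x=-1 → posterior Inverse-Gamma(7, 20021/160)
obs 9: x=-3/2 → posterior Inverse-Gamma(15/2, 20521/160)
obs 10: x=8 → posterior Inverse-Gamma(8, 32041/160)
obs 11: x=-1/2 → posterior Inverse-Gamma(17/2, 33021/160)
obs 12: x=1/2 → posterior Inverse-Gamma(9, 34641/160)

alpha=9, beta=34641/160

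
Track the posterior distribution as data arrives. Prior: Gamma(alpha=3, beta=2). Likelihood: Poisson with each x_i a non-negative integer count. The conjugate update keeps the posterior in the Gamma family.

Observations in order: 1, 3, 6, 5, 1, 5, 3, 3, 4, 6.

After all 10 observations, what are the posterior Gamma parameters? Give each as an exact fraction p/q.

alpha=40, beta=12

obs 1: x=1 → posterior Gamma(4, 3)
obs 2: x=3 → posterior Gamma(7, 4)
obs 3: x=6 → posterior Gamma(13, 5)
obs 4: x=5 → posterior Gamma(18, 6)
obs 5: x=1 → posterior Gamma(19, 7)
obs 6: x=5 → posterior Gamma(24, 8)
obs 7: x=3 → posterior Gamma(27, 9)
obs 8: x=3 → posterior Gamma(30, 10)
obs 9: x=4 → posterior Gamma(34, 11)
obs 10: x=6 → posterior Gamma(40, 12)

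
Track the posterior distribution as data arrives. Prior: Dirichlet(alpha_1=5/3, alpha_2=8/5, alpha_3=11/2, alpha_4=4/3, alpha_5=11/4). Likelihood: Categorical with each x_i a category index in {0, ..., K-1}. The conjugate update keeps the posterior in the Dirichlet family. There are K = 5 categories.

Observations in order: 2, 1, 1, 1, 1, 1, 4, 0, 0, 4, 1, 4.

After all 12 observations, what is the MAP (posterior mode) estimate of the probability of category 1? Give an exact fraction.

132/397

obs 1: x=2 → posterior Dirichlet(5/3, 8/5, 13/2, 4/3, 11/4)
obs 2: x=1 → posterior Dirichlet(5/3, 13/5, 13/2, 4/3, 11/4)
obs 3: x=1 → posterior Dirichlet(5/3, 18/5, 13/2, 4/3, 11/4)
obs 4: x=1 → posterior Dirichlet(5/3, 23/5, 13/2, 4/3, 11/4)
obs 5: x=1 → posterior Dirichlet(5/3, 28/5, 13/2, 4/3, 11/4)
obs 6: x=1 → posterior Dirichlet(5/3, 33/5, 13/2, 4/3, 11/4)
obs 7: x=4 → posterior Dirichlet(5/3, 33/5, 13/2, 4/3, 15/4)
obs 8: x=0 → posterior Dirichlet(8/3, 33/5, 13/2, 4/3, 15/4)
obs 9: x=0 → posterior Dirichlet(11/3, 33/5, 13/2, 4/3, 15/4)
obs 10: x=4 → posterior Dirichlet(11/3, 33/5, 13/2, 4/3, 19/4)
obs 11: x=1 → posterior Dirichlet(11/3, 38/5, 13/2, 4/3, 19/4)
obs 12: x=4 → posterior Dirichlet(11/3, 38/5, 13/2, 4/3, 23/4)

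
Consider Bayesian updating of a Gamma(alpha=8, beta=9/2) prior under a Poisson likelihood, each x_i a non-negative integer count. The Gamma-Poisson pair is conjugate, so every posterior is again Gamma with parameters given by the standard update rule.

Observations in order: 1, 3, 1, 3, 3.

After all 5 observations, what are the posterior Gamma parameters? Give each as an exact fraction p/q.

obs 1: x=1 → posterior Gamma(9, 11/2)
obs 2: x=3 → posterior Gamma(12, 13/2)
obs 3: x=1 → posterior Gamma(13, 15/2)
obs 4: x=3 → posterior Gamma(16, 17/2)
obs 5: x=3 → posterior Gamma(19, 19/2)

alpha=19, beta=19/2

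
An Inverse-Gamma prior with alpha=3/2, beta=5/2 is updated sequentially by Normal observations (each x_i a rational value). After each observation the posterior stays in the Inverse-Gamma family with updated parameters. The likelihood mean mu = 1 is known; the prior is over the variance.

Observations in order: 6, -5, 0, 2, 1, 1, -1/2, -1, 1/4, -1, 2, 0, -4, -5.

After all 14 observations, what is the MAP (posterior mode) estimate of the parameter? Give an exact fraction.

2269/304

obs 1: x=6 → posterior Inverse-Gamma(2, 15)
obs 2: x=-5 → posterior Inverse-Gamma(5/2, 33)
obs 3: x=0 → posterior Inverse-Gamma(3, 67/2)
obs 4: x=2 → posterior Inverse-Gamma(7/2, 34)
obs 5: x=1 → posterior Inverse-Gamma(4, 34)
obs 6: x=1 → posterior Inverse-Gamma(9/2, 34)
obs 7: x=-1/2 → posterior Inverse-Gamma(5, 281/8)
obs 8: x=-1 → posterior Inverse-Gamma(11/2, 297/8)
obs 9: x=1/4 → posterior Inverse-Gamma(6, 1197/32)
obs 10: x=-1 → posterior Inverse-Gamma(13/2, 1261/32)
obs 11: x=2 → posterior Inverse-Gamma(7, 1277/32)
obs 12: x=0 → posterior Inverse-Gamma(15/2, 1293/32)
obs 13: x=-4 → posterior Inverse-Gamma(8, 1693/32)
obs 14: x=-5 → posterior Inverse-Gamma(17/2, 2269/32)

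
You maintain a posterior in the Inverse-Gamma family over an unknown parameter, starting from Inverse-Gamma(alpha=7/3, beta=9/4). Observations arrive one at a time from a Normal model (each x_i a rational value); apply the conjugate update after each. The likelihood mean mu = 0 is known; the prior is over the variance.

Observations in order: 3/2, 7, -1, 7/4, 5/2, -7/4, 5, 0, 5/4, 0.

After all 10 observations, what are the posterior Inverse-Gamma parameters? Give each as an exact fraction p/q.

obs 1: x=3/2 → posterior Inverse-Gamma(17/6, 27/8)
obs 2: x=7 → posterior Inverse-Gamma(10/3, 223/8)
obs 3: x=-1 → posterior Inverse-Gamma(23/6, 227/8)
obs 4: x=7/4 → posterior Inverse-Gamma(13/3, 957/32)
obs 5: x=5/2 → posterior Inverse-Gamma(29/6, 1057/32)
obs 6: x=-7/4 → posterior Inverse-Gamma(16/3, 553/16)
obs 7: x=5 → posterior Inverse-Gamma(35/6, 753/16)
obs 8: x=0 → posterior Inverse-Gamma(19/3, 753/16)
obs 9: x=5/4 → posterior Inverse-Gamma(41/6, 1531/32)
obs 10: x=0 → posterior Inverse-Gamma(22/3, 1531/32)

alpha=22/3, beta=1531/32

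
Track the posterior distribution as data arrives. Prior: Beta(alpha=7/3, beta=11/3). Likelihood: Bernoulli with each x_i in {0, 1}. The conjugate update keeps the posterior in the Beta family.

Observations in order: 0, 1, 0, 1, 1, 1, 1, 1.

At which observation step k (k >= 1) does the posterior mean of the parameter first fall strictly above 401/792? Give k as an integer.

obs 1: x=0 → posterior Beta(7/3, 14/3)
obs 2: x=1 → posterior Beta(10/3, 14/3)
obs 3: x=0 → posterior Beta(10/3, 17/3)
obs 4: x=1 → posterior Beta(13/3, 17/3)
obs 5: x=1 → posterior Beta(16/3, 17/3)
obs 6: x=1 → posterior Beta(19/3, 17/3)
obs 7: x=1 → posterior Beta(22/3, 17/3)
obs 8: x=1 → posterior Beta(25/3, 17/3)

k = 6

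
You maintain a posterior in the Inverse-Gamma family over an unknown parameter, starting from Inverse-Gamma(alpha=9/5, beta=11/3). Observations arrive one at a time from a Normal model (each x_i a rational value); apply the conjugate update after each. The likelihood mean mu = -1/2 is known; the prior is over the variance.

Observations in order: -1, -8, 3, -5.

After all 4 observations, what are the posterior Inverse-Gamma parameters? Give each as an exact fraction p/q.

alpha=19/5, beta=289/6

obs 1: x=-1 → posterior Inverse-Gamma(23/10, 91/24)
obs 2: x=-8 → posterior Inverse-Gamma(14/5, 383/12)
obs 3: x=3 → posterior Inverse-Gamma(33/10, 913/24)
obs 4: x=-5 → posterior Inverse-Gamma(19/5, 289/6)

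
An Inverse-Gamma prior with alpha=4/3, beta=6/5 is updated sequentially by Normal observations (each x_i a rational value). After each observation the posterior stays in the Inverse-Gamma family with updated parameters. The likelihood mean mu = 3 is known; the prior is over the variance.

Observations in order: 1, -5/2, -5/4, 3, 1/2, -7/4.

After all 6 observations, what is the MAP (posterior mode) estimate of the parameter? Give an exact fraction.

10023/1280

obs 1: x=1 → posterior Inverse-Gamma(11/6, 16/5)
obs 2: x=-5/2 → posterior Inverse-Gamma(7/3, 733/40)
obs 3: x=-5/4 → posterior Inverse-Gamma(17/6, 4377/160)
obs 4: x=3 → posterior Inverse-Gamma(10/3, 4377/160)
obs 5: x=1/2 → posterior Inverse-Gamma(23/6, 4877/160)
obs 6: x=-7/4 → posterior Inverse-Gamma(13/3, 3341/80)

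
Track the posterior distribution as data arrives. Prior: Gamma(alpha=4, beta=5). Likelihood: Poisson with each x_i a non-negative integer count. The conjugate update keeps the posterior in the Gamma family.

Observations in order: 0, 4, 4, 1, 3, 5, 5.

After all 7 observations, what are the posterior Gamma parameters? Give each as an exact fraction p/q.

obs 1: x=0 → posterior Gamma(4, 6)
obs 2: x=4 → posterior Gamma(8, 7)
obs 3: x=4 → posterior Gamma(12, 8)
obs 4: x=1 → posterior Gamma(13, 9)
obs 5: x=3 → posterior Gamma(16, 10)
obs 6: x=5 → posterior Gamma(21, 11)
obs 7: x=5 → posterior Gamma(26, 12)

alpha=26, beta=12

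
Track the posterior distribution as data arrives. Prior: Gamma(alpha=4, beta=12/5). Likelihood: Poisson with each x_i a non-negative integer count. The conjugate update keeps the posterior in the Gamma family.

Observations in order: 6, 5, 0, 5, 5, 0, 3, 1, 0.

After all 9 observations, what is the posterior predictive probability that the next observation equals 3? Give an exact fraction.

15088595978042479206947318803805637172314625069673533125/73311544661185527269523921407340134521382352694150168576

obs 1: x=6 → posterior Gamma(10, 17/5)
obs 2: x=5 → posterior Gamma(15, 22/5)
obs 3: x=0 → posterior Gamma(15, 27/5)
obs 4: x=5 → posterior Gamma(20, 32/5)
obs 5: x=5 → posterior Gamma(25, 37/5)
obs 6: x=0 → posterior Gamma(25, 42/5)
obs 7: x=3 → posterior Gamma(28, 47/5)
obs 8: x=1 → posterior Gamma(29, 52/5)
obs 9: x=0 → posterior Gamma(29, 57/5)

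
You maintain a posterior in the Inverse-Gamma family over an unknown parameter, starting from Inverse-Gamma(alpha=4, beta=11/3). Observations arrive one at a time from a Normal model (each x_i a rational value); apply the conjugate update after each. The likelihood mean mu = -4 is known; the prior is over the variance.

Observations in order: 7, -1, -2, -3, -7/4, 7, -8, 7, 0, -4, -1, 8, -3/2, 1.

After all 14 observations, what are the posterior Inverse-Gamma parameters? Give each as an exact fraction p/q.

alpha=11, beta=29071/96

obs 1: x=7 → posterior Inverse-Gamma(9/2, 385/6)
obs 2: x=-1 → posterior Inverse-Gamma(5, 206/3)
obs 3: x=-2 → posterior Inverse-Gamma(11/2, 212/3)
obs 4: x=-3 → posterior Inverse-Gamma(6, 427/6)
obs 5: x=-7/4 → posterior Inverse-Gamma(13/2, 7075/96)
obs 6: x=7 → posterior Inverse-Gamma(7, 12883/96)
obs 7: x=-8 → posterior Inverse-Gamma(15/2, 13651/96)
obs 8: x=7 → posterior Inverse-Gamma(8, 19459/96)
obs 9: x=0 → posterior Inverse-Gamma(17/2, 20227/96)
obs 10: x=-4 → posterior Inverse-Gamma(9, 20227/96)
obs 11: x=-1 → posterior Inverse-Gamma(19/2, 20659/96)
obs 12: x=8 → posterior Inverse-Gamma(10, 27571/96)
obs 13: x=-3/2 → posterior Inverse-Gamma(21/2, 27871/96)
obs 14: x=1 → posterior Inverse-Gamma(11, 29071/96)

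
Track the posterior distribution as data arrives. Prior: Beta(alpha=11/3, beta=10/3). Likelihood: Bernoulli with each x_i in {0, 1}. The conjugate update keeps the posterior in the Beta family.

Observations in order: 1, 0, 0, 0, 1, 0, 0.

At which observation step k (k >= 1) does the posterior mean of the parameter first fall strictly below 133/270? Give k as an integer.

obs 1: x=1 → posterior Beta(14/3, 10/3)
obs 2: x=0 → posterior Beta(14/3, 13/3)
obs 3: x=0 → posterior Beta(14/3, 16/3)
obs 4: x=0 → posterior Beta(14/3, 19/3)
obs 5: x=1 → posterior Beta(17/3, 19/3)
obs 6: x=0 → posterior Beta(17/3, 22/3)
obs 7: x=0 → posterior Beta(17/3, 25/3)

k = 3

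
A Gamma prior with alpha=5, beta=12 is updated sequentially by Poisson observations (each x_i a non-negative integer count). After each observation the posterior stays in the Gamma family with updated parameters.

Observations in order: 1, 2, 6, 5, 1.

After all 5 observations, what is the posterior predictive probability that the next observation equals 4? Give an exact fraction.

obs 1: x=1 → posterior Gamma(6, 13)
obs 2: x=2 → posterior Gamma(8, 14)
obs 3: x=6 → posterior Gamma(14, 15)
obs 4: x=5 → posterior Gamma(19, 16)
obs 5: x=1 → posterior Gamma(20, 17)

35988769105864254685866176855/1338258845052394702439737982976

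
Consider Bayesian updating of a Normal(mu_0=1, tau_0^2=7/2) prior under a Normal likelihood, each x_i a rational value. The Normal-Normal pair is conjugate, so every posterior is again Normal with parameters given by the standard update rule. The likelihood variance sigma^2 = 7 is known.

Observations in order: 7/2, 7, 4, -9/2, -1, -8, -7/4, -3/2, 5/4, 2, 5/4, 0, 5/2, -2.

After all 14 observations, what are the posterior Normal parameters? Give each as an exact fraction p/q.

mu_0=19/64, tau_0^2=7/16

obs 1: x=7/2 → posterior Normal(11/6, 7/3)
obs 2: x=7 → posterior Normal(25/8, 7/4)
obs 3: x=4 → posterior Normal(33/10, 7/5)
obs 4: x=-9/2 → posterior Normal(2, 7/6)
obs 5: x=-1 → posterior Normal(11/7, 1)
obs 6: x=-8 → posterior Normal(3/8, 7/8)
obs 7: x=-7/4 → posterior Normal(5/36, 7/9)
obs 8: x=-3/2 → posterior Normal(-1/40, 7/10)
obs 9: x=5/4 → posterior Normal(1/11, 7/11)
obs 10: x=2 → posterior Normal(1/4, 7/12)
obs 11: x=5/4 → posterior Normal(17/52, 7/13)
obs 12: x=0 → posterior Normal(17/56, 1/2)
obs 13: x=5/2 → posterior Normal(9/20, 7/15)
obs 14: x=-2 → posterior Normal(19/64, 7/16)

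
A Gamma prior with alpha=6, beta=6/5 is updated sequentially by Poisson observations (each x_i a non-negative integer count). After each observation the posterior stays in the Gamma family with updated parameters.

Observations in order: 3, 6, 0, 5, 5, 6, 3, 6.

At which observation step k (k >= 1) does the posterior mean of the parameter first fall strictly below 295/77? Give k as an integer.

obs 1: x=3 → posterior Gamma(9, 11/5)
obs 2: x=6 → posterior Gamma(15, 16/5)
obs 3: x=0 → posterior Gamma(15, 21/5)
obs 4: x=5 → posterior Gamma(20, 26/5)
obs 5: x=5 → posterior Gamma(25, 31/5)
obs 6: x=6 → posterior Gamma(31, 36/5)
obs 7: x=3 → posterior Gamma(34, 41/5)
obs 8: x=6 → posterior Gamma(40, 46/5)

k = 3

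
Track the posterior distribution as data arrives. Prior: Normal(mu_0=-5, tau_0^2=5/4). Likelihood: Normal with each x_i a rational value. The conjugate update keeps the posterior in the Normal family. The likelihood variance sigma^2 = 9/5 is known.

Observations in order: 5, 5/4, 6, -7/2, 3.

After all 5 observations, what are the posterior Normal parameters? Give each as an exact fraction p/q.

obs 1: x=5 → posterior Normal(-55/61, 45/61)
obs 2: x=5/4 → posterior Normal(-95/344, 45/86)
obs 3: x=6 → posterior Normal(505/444, 15/37)
obs 4: x=-7/2 → posterior Normal(155/544, 45/136)
obs 5: x=3 → posterior Normal(65/92, 45/161)

mu_0=65/92, tau_0^2=45/161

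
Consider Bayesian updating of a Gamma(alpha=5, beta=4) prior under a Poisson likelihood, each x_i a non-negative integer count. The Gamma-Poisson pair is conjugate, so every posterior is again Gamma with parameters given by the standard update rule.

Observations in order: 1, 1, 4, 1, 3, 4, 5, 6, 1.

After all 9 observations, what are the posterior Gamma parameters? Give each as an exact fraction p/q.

obs 1: x=1 → posterior Gamma(6, 5)
obs 2: x=1 → posterior Gamma(7, 6)
obs 3: x=4 → posterior Gamma(11, 7)
obs 4: x=1 → posterior Gamma(12, 8)
obs 5: x=3 → posterior Gamma(15, 9)
obs 6: x=4 → posterior Gamma(19, 10)
obs 7: x=5 → posterior Gamma(24, 11)
obs 8: x=6 → posterior Gamma(30, 12)
obs 9: x=1 → posterior Gamma(31, 13)

alpha=31, beta=13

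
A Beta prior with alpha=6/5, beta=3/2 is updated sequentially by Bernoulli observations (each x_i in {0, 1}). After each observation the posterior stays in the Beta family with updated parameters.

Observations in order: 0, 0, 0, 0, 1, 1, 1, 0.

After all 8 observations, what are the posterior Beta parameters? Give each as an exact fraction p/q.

alpha=21/5, beta=13/2

obs 1: x=0 → posterior Beta(6/5, 5/2)
obs 2: x=0 → posterior Beta(6/5, 7/2)
obs 3: x=0 → posterior Beta(6/5, 9/2)
obs 4: x=0 → posterior Beta(6/5, 11/2)
obs 5: x=1 → posterior Beta(11/5, 11/2)
obs 6: x=1 → posterior Beta(16/5, 11/2)
obs 7: x=1 → posterior Beta(21/5, 11/2)
obs 8: x=0 → posterior Beta(21/5, 13/2)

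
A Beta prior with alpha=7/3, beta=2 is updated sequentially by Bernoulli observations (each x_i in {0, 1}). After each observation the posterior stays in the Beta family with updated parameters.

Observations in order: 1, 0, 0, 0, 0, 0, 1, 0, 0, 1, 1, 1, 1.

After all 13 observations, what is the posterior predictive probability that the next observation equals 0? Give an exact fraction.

obs 1: x=1 → posterior Beta(10/3, 2)
obs 2: x=0 → posterior Beta(10/3, 3)
obs 3: x=0 → posterior Beta(10/3, 4)
obs 4: x=0 → posterior Beta(10/3, 5)
obs 5: x=0 → posterior Beta(10/3, 6)
obs 6: x=0 → posterior Beta(10/3, 7)
obs 7: x=1 → posterior Beta(13/3, 7)
obs 8: x=0 → posterior Beta(13/3, 8)
obs 9: x=0 → posterior Beta(13/3, 9)
obs 10: x=1 → posterior Beta(16/3, 9)
obs 11: x=1 → posterior Beta(19/3, 9)
obs 12: x=1 → posterior Beta(22/3, 9)
obs 13: x=1 → posterior Beta(25/3, 9)

27/52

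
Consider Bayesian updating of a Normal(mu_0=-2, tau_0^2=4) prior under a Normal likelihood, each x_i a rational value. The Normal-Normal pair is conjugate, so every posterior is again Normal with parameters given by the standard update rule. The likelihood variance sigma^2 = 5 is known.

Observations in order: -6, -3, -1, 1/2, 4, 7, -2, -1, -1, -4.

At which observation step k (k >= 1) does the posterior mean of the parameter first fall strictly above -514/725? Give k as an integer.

k = 6

obs 1: x=-6 → posterior Normal(-34/9, 20/9)
obs 2: x=-3 → posterior Normal(-46/13, 20/13)
obs 3: x=-1 → posterior Normal(-50/17, 20/17)
obs 4: x=1/2 → posterior Normal(-16/7, 20/21)
obs 5: x=4 → posterior Normal(-32/25, 4/5)
obs 6: x=7 → posterior Normal(-4/29, 20/29)
obs 7: x=-2 → posterior Normal(-4/11, 20/33)
obs 8: x=-1 → posterior Normal(-16/37, 20/37)
obs 9: x=-1 → posterior Normal(-20/41, 20/41)
obs 10: x=-4 → posterior Normal(-4/5, 4/9)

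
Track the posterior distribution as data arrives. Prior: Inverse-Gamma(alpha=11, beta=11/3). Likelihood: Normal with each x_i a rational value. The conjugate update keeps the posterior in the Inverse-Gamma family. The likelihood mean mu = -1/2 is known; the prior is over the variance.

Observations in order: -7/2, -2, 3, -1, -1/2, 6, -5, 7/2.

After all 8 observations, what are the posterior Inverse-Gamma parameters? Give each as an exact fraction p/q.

obs 1: x=-7/2 → posterior Inverse-Gamma(23/2, 49/6)
obs 2: x=-2 → posterior Inverse-Gamma(12, 223/24)
obs 3: x=3 → posterior Inverse-Gamma(25/2, 185/12)
obs 4: x=-1 → posterior Inverse-Gamma(13, 373/24)
obs 5: x=-1/2 → posterior Inverse-Gamma(27/2, 373/24)
obs 6: x=6 → posterior Inverse-Gamma(14, 110/3)
obs 7: x=-5 → posterior Inverse-Gamma(29/2, 1123/24)
obs 8: x=7/2 → posterior Inverse-Gamma(15, 1315/24)

alpha=15, beta=1315/24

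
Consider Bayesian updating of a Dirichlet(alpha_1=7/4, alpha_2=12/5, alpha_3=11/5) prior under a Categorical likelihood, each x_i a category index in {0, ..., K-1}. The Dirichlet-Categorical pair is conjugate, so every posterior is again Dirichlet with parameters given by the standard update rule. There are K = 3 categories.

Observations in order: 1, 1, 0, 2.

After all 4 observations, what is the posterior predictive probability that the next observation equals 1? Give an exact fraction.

88/207

obs 1: x=1 → posterior Dirichlet(7/4, 17/5, 11/5)
obs 2: x=1 → posterior Dirichlet(7/4, 22/5, 11/5)
obs 3: x=0 → posterior Dirichlet(11/4, 22/5, 11/5)
obs 4: x=2 → posterior Dirichlet(11/4, 22/5, 16/5)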